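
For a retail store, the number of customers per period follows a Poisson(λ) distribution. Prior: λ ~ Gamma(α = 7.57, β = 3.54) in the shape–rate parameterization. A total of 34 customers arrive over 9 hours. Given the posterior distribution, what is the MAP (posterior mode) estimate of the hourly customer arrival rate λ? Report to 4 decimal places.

With a Gamma(shape α, rate β) prior, the Poisson likelihood is conjugate: the posterior is Gamma(α + ΣXᵢ, β + n).
Posterior: Gamma(α+S, β+n) = Gamma(7.57+34, 3.54+9) = Gamma(41.57, 12.54).
Mode of Gamma(α,β) for α≥1 is (α−1)/β = 40.57/12.54 = 3.2352.

3.2352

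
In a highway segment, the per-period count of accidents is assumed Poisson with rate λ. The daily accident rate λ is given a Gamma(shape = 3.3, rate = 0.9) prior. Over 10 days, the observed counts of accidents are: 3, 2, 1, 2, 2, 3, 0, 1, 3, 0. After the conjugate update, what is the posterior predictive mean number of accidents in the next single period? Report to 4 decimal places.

With a Gamma(shape α, rate β) prior, the Poisson likelihood is conjugate: the posterior is Gamma(α + ΣXᵢ, β + n).
Sum of counts S = 17 over n = 10 days.
Posterior: Gamma(α+S, β+n) = Gamma(3.3+17, 0.9+10) = Gamma(20.3, 10.9).
The predictive distribution for one future period is NegBinom with mean α/β = 1.8624.

1.8624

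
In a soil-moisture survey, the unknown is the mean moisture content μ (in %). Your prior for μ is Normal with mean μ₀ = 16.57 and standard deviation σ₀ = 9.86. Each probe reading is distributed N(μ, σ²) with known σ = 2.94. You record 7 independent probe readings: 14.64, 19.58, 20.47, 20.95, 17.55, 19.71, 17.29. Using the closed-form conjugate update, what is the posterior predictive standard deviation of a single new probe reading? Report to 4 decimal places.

For Normal data with known variance σ², a Normal(μ₀, σ₀²) prior on μ is conjugate. Posterior precision = 1/σ₀² + n/σ²; posterior mean is the precision-weighted average of μ₀ and x̄.
σ₀² = 9.86² = 97.2196, σ² = 2.94² = 8.6436; σ² + n·σ₀² = 8.6436 + 7·97.2196 = 689.1808.
Posterior precision = 1/σ₀² + n/σ² = 1/97.2196 + 7/8.6436 = (σ² + n·σ₀²)/(σ₀²σ²) = 689.1808/(97.2196·8.6436); posterior variance σₙ² = σ₀²σ²/(σ² + n·σ₀²) = 97.2196·8.6436/689.1808 = 1.219313.
Predictive variance for one new observation = σₙ² + σ² = 97.2196·8.6436/689.1808 + 8.6436 = σ²·(σ₀² + 689.1808)/689.1808 = 8.6436·786.4004/689.1808 = 9.862913; SD = √(8.6436·786.4004/689.1808) = 3.1405.

3.1405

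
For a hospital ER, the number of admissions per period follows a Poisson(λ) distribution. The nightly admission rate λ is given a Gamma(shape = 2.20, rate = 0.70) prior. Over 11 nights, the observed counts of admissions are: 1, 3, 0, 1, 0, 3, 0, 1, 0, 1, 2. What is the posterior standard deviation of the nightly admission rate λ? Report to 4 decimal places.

0.3221

With a Gamma(shape α, rate β) prior, the Poisson likelihood is conjugate: the posterior is Gamma(α + ΣXᵢ, β + n).
Sum of counts S = 12 over n = 11 nights.
Posterior: Gamma(α+S, β+n) = Gamma(2.20+12, 0.70+11) = Gamma(14.20, 11.70).
SD = √α/β = √14.20/11.70 = 0.3221.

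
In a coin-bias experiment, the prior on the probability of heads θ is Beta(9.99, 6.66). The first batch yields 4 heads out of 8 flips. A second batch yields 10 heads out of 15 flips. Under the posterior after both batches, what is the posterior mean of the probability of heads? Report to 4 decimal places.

The Beta prior is conjugate to a Binomial/Bernoulli likelihood; the update adds successes to α and failures to β.
After batch 1: Beta(9.99+4, 6.66+4) = Beta(13.99, 10.66).
After batch 2: Beta(13.99+10, 10.66+5) = Beta(23.99, 15.66).
Posterior mean = α/(α+β) = 23.99/39.65 = 0.6050.

0.6050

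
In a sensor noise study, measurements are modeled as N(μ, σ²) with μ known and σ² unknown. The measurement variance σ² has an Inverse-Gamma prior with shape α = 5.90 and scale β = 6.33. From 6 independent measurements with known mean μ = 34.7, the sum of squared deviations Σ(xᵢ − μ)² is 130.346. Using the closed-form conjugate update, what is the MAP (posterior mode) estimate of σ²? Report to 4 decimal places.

With known mean μ and an Inverse-Gamma(α, β) prior on σ², the Normal likelihood is conjugate: posterior is Inv-Gamma(α + n/2, β + Σ(xᵢ−μ)²/2).
Posterior: Inv-Gamma(5.90 + 6/2, 6.33 + 130.346/2) = Inv-Gamma(8.90, 71.5030).
Mode = β/(α+1) = 71.5030/9.90 = 7.2225.

7.2225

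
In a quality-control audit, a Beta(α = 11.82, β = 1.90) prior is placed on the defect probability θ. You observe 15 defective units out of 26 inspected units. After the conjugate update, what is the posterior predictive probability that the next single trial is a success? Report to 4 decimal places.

0.6752

The Beta prior is conjugate to a Binomial/Bernoulli likelihood; the update adds successes to α and failures to β.
Posterior: Beta(α+k, β+n−k) = Beta(11.82+15, 1.90+11) = Beta(26.82, 12.90).
For a single future Bernoulli trial, P(success | data) = α/(α+β) = 0.6752.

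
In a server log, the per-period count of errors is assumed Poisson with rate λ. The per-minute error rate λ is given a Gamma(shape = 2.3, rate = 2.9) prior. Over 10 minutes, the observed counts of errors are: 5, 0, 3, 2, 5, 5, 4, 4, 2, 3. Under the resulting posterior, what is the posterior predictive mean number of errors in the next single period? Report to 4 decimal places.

2.7364

With a Gamma(shape α, rate β) prior, the Poisson likelihood is conjugate: the posterior is Gamma(α + ΣXᵢ, β + n).
Sum of counts S = 33 over n = 10 minutes.
Posterior: Gamma(α+S, β+n) = Gamma(2.3+33, 2.9+10) = Gamma(35.3, 12.9).
The predictive distribution for one future period is NegBinom with mean α/β = 2.7364.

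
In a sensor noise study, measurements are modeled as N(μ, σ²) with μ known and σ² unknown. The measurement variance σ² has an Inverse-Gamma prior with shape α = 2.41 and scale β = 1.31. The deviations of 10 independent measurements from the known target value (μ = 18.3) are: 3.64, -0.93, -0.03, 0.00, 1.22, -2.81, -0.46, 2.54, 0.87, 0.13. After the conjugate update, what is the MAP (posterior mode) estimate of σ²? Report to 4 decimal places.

With known mean μ and an Inverse-Gamma(α, β) prior on σ², the Normal likelihood is conjugate: posterior is Inv-Gamma(α + n/2, β + Σ(xᵢ−μ)²/2).
Σ(xᵢ−μ)² = (3.64)² + (-0.93)² + (-0.03)² + (0.00)² + (1.22)² + (-2.81)² + (-0.46)² + (2.54)² + (0.87)² + (0.13)² = 30.9369.
Posterior: Inv-Gamma(2.41 + 10/2, 1.31 + 30.9369/2) = Inv-Gamma(7.41, 16.77845).
Mode = β/(α+1) = 16.77845/8.41 = 1.9951.

1.9951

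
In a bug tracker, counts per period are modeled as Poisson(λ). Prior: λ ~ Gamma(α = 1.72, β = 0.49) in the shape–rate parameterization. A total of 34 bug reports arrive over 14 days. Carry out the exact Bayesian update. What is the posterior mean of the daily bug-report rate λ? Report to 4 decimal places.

2.4651

With a Gamma(shape α, rate β) prior, the Poisson likelihood is conjugate: the posterior is Gamma(α + ΣXᵢ, β + n).
Posterior: Gamma(α+S, β+n) = Gamma(1.72+34, 0.49+14) = Gamma(35.72, 14.49).
Posterior mean = α/β = 35.72/14.49 = 2.4651.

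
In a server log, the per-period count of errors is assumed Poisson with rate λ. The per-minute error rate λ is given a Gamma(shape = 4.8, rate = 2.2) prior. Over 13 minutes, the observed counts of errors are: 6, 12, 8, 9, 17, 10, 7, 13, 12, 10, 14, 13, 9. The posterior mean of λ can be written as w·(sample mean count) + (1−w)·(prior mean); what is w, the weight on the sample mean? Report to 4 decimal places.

With a Gamma(shape α, rate β) prior, the Poisson likelihood is conjugate: the posterior is Gamma(α + ΣXᵢ, β + n).
Posterior mean = (α₀+S)/(β₀+n) = [n/(β₀+n)]·(S/n) + [β₀/(β₀+n)]·(α₀/β₀), so only n and β₀ enter the weight.
Weight on data w = n/(β₀+n) = 13/(2.2+13) = 13/15.2 = 0.8553.

0.8553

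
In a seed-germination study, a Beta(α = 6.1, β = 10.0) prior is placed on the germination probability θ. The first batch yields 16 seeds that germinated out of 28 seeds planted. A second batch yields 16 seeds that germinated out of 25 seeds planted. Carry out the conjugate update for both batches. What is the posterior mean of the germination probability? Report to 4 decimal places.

The Beta prior is conjugate to a Binomial/Bernoulli likelihood; the update adds successes to α and failures to β.
After batch 1: Beta(6.1+16, 10.0+12) = Beta(22.1, 22.0).
After batch 2: Beta(22.1+16, 22.0+9) = Beta(38.1, 31.0).
Posterior mean = α/(α+β) = 38.1/69.1 = 0.5514.

0.5514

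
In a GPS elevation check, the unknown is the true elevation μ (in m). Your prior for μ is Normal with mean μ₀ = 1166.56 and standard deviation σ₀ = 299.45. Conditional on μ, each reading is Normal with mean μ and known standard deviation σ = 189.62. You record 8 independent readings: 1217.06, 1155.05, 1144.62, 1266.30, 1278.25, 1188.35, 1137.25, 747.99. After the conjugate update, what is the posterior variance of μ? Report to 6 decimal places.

For Normal data with known variance σ², a Normal(μ₀, σ₀²) prior on μ is conjugate. Posterior precision = 1/σ₀² + n/σ²; posterior mean is the precision-weighted average of μ₀ and x̄.
σ₀² = 299.45² = 89670.3025, σ² = 189.62² = 35955.7444; σ² + n·σ₀² = 35955.7444 + 8·89670.3025 = 753318.1644.
Posterior precision = 1/σ₀² + n/σ² = 1/89670.3025 + 8/35955.7444 = (σ² + n·σ₀²)/(σ₀²σ²) = 753318.1644/(89670.3025·35955.7444); posterior variance σₙ² = σ₀²σ²/(σ² + n·σ₀²) = 89670.3025·35955.7444/753318.1644 = 4279.947875.

4279.947875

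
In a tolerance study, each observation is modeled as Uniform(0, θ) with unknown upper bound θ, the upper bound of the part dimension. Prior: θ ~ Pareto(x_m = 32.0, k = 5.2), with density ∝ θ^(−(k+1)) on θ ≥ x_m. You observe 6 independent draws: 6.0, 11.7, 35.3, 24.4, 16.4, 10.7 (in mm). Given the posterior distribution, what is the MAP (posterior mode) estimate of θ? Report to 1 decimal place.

35.3

A Pareto(scale x_m, shape k) prior on the upper bound θ of Uniform(0, θ) is conjugate: posterior is Pareto(max(x_m, max xᵢ), k + n).
Sample maximum = 35.3; prior scale x_m = 32.0 → posterior scale = max = 35.3.
Posterior shape = 5.2 + 6 = 11.2.
The Pareto density is decreasing on [x_m, ∞), so the mode is x_m = 35.3.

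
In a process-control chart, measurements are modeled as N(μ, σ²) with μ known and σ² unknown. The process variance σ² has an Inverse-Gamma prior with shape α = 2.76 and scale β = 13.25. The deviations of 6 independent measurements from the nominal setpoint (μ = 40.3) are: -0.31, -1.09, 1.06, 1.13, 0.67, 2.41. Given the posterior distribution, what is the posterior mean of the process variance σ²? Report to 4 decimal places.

3.8279

With known mean μ and an Inverse-Gamma(α, β) prior on σ², the Normal likelihood is conjugate: posterior is Inv-Gamma(α + n/2, β + Σ(xᵢ−μ)²/2).
Σ(xᵢ−μ)² = (-0.31)² + (-1.09)² + (1.06)² + (1.13)² + (0.67)² + (2.41)² = 9.9417.
Posterior: Inv-Gamma(2.76 + 6/2, 13.25 + 9.9417/2) = Inv-Gamma(5.76, 18.22085).
E[σ²|data] = β/(α−1) = 18.22085/4.76 = 3.8279.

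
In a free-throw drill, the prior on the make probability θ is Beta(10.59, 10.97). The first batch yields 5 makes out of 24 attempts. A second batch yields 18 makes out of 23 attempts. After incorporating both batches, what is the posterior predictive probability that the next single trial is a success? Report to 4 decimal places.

The Beta prior is conjugate to a Binomial/Bernoulli likelihood; the update adds successes to α and failures to β.
After batch 1: Beta(10.59+5, 10.97+19) = Beta(15.59, 29.97).
After batch 2: Beta(15.59+18, 29.97+5) = Beta(33.59, 34.97).
For a single future Bernoulli trial, P(success | data) = α/(α+β) = 0.4899.

0.4899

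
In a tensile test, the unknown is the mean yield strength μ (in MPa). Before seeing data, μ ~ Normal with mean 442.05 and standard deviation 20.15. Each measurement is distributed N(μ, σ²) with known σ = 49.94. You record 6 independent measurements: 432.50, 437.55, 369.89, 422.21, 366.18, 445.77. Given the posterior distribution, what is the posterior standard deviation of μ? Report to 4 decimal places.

For Normal data with known variance σ², a Normal(μ₀, σ₀²) prior on μ is conjugate. Posterior precision = 1/σ₀² + n/σ²; posterior mean is the precision-weighted average of μ₀ and x̄.
σ₀² = 20.15² = 406.0225, σ² = 49.94² = 2494.0036; σ² + n·σ₀² = 2494.0036 + 6·406.0225 = 4930.1386.
Posterior precision = 1/σ₀² + n/σ² = 1/406.0225 + 6/2494.0036 = (σ² + n·σ₀²)/(σ₀²σ²) = 4930.1386/(406.0225·2494.0036); posterior variance σₙ² = σ₀²σ²/(σ² + n·σ₀²) = 406.0225·2494.0036/4930.1386 = 205.394140.
Posterior SD = √σₙ² = √(406.0225·2494.0036/4930.1386) = 14.3316.

14.3316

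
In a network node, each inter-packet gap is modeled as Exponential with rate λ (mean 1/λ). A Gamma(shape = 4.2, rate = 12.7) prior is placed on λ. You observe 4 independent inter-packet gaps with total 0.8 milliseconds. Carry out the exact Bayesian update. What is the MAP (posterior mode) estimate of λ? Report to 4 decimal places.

With a Gamma(shape α, rate β) prior on the exponential rate λ, the posterior after n observations with total T = Σxᵢ is Gamma(α+n, β+T).
Posterior: Gamma(4.2+4, 12.7+0.8) = Gamma(8.2, 13.5).
Mode = (α−1)/β = 0.5333.

0.5333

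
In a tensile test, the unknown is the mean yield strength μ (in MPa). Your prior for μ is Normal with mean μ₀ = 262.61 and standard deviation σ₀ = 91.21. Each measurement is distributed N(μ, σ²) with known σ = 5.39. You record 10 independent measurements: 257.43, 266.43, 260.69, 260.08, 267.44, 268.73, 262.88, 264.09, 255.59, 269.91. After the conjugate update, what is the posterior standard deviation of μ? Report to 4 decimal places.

1.7042

For Normal data with known variance σ², a Normal(μ₀, σ₀²) prior on μ is conjugate. Posterior precision = 1/σ₀² + n/σ²; posterior mean is the precision-weighted average of μ₀ and x̄.
σ₀² = 91.21² = 8319.2641, σ² = 5.39² = 29.0521; σ² + n·σ₀² = 29.0521 + 10·8319.2641 = 83221.6931.
Posterior precision = 1/σ₀² + n/σ² = 1/8319.2641 + 10/29.0521 = (σ² + n·σ₀²)/(σ₀²σ²) = 83221.6931/(8319.2641·29.0521); posterior variance σₙ² = σ₀²σ²/(σ² + n·σ₀²) = 8319.2641·29.0521/83221.6931 = 2.904196.
Posterior SD = √σₙ² = √(8319.2641·29.0521/83221.6931) = 1.7042.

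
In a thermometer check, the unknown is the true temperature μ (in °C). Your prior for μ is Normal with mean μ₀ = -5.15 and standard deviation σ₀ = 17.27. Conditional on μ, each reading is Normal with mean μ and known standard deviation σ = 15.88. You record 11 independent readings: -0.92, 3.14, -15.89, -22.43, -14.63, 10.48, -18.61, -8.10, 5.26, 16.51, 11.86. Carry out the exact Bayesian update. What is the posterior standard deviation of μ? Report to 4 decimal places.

4.6140

For Normal data with known variance σ², a Normal(μ₀, σ₀²) prior on μ is conjugate. Posterior precision = 1/σ₀² + n/σ²; posterior mean is the precision-weighted average of μ₀ and x̄.
σ₀² = 17.27² = 298.2529, σ² = 15.88² = 252.1744; σ² + n·σ₀² = 252.1744 + 11·298.2529 = 3532.9563.
Posterior precision = 1/σ₀² + n/σ² = 1/298.2529 + 11/252.1744 = (σ² + n·σ₀²)/(σ₀²σ²) = 3532.9563/(298.2529·252.1744); posterior variance σₙ² = σ₀²σ²/(σ² + n·σ₀²) = 298.2529·252.1744/3532.9563 = 21.288615.
Posterior SD = √σₙ² = √(298.2529·252.1744/3532.9563) = 4.6140.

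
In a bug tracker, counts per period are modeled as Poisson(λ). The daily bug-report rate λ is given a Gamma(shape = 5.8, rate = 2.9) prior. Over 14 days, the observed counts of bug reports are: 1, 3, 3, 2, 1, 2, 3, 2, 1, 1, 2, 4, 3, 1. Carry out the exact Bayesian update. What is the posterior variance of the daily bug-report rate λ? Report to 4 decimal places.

With a Gamma(shape α, rate β) prior, the Poisson likelihood is conjugate: the posterior is Gamma(α + ΣXᵢ, β + n).
Sum of counts S = 29 over n = 14 days.
Posterior: Gamma(α+S, β+n) = Gamma(5.8+29, 2.9+14) = Gamma(34.8, 16.9).
Var = α/β² = 34.8/16.9² = 0.1218.

0.1218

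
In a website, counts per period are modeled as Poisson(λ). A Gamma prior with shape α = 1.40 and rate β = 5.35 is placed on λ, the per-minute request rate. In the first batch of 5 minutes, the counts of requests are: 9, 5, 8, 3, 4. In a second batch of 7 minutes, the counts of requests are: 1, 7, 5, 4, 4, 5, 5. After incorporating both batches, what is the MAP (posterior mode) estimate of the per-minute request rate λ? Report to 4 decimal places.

3.4813

With a Gamma(shape α, rate β) prior, the Poisson likelihood is conjugate: the posterior is Gamma(α + ΣXᵢ, β + n).
Batch 1: sum of counts S = 29 over n = 5 minutes.
After batch 1: Gamma(α+S, β+n) = Gamma(1.40+29, 5.35+5) = Gamma(30.40, 10.35).
Batch 2: sum of counts S = 31 over n = 7 minutes.
After batch 2: Gamma(α+S, β+n) = Gamma(30.40+31, 10.35+7) = Gamma(61.40, 17.35).
Mode of Gamma(α,β) for α≥1 is (α−1)/β = 60.40/17.35 = 3.4813.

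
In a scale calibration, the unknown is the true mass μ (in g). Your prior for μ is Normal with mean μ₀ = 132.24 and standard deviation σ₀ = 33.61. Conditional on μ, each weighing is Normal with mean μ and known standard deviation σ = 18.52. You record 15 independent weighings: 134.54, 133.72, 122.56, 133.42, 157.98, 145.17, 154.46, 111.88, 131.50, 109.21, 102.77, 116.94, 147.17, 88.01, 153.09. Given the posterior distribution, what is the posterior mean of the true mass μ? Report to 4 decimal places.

For Normal data with known variance σ², a Normal(μ₀, σ₀²) prior on μ is conjugate. Posterior precision = 1/σ₀² + n/σ²; posterior mean is the precision-weighted average of μ₀ and x̄.
Σxᵢ = 134.54 + 133.72 + 122.56 + 133.42 + 157.98 + 145.17 + 154.46 + 111.88 + 131.50 + 109.21 + 102.77 + 116.94 + 147.17 + 88.01 + 153.09 = 1942.42, so n·x̄ = 1942.42.
σ₀² = 33.61² = 1129.6321, σ² = 18.52² = 342.9904; σ² + n·σ₀² = 342.9904 + 15·1129.6321 = 17287.4719.
Posterior mean = (μ₀/σ₀² + n·x̄/σ²)/(1/σ₀² + n/σ²) = (σ²·μ₀ + σ₀²·n·x̄)/(σ² + n·σ₀²) = (342.9904·132.24 + 1129.6321·1942.42)/17287.4719 = 2239577.034178/17287.4719 = 129.5491.

129.5491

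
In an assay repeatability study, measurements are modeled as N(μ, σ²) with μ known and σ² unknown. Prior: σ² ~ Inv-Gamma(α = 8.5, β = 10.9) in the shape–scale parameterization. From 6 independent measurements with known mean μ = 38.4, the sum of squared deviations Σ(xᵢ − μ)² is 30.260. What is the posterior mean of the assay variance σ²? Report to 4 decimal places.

With known mean μ and an Inverse-Gamma(α, β) prior on σ², the Normal likelihood is conjugate: posterior is Inv-Gamma(α + n/2, β + Σ(xᵢ−μ)²/2).
Posterior: Inv-Gamma(8.5 + 6/2, 10.9 + 30.260/2) = Inv-Gamma(11.50, 26.0300).
E[σ²|data] = β/(α−1) = 26.0300/10.50 = 2.4790.

2.4790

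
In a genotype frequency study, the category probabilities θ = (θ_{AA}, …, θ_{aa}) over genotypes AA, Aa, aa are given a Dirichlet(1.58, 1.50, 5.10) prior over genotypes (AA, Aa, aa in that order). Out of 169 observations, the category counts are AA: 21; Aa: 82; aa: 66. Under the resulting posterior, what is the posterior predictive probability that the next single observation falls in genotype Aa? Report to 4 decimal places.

0.4713

The Dirichlet prior is conjugate to the Multinomial likelihood: each posterior αⱼ = prior αⱼ + observed count nⱼ.
Posterior concentration: (22.58, 83.50, 71.10), total = 177.18.
P(next = Aa | data) = α_{Aa}/Σα = 0.4713.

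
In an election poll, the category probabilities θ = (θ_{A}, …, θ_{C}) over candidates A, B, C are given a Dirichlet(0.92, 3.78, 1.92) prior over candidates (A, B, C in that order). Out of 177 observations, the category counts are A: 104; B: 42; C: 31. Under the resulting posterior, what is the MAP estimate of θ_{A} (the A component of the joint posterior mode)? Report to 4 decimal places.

The Dirichlet prior is conjugate to the Multinomial likelihood: each posterior αⱼ = prior αⱼ + observed count nⱼ.
Posterior concentration: (104.92, 45.78, 32.92), total = 183.62.
Joint mode component: (α_{A}−1)/(Σα−K) = 103.92/180.62 = 0.5754.

0.5754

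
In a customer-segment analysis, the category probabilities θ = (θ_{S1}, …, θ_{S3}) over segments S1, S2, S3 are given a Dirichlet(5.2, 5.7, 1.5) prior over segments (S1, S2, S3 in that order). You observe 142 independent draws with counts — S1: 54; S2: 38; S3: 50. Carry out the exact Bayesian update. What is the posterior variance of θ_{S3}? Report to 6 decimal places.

The Dirichlet prior is conjugate to the Multinomial likelihood: each posterior αⱼ = prior αⱼ + observed count nⱼ.
Posterior concentration: (59.2, 43.7, 51.5), total = 154.4.
Var[θ_j] = α_j(Σα−α_j)/((Σα)²(Σα+1)) = 51.5·102.9/(154.4²·155.4) = 0.001430.

0.001430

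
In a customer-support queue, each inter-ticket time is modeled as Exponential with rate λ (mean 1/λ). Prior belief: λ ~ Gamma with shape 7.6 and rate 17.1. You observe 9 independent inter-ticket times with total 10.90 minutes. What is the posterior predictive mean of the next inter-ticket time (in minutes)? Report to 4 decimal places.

1.7949

With a Gamma(shape α, rate β) prior on the exponential rate λ, the posterior after n observations with total T = Σxᵢ is Gamma(α+n, β+T).
Posterior: Gamma(7.6+9, 17.1+10.90) = Gamma(16.6, 28.00).
The predictive distribution for the next observation is Lomax; its mean is β/(α−1) = 28.00/15.6 = 1.7949.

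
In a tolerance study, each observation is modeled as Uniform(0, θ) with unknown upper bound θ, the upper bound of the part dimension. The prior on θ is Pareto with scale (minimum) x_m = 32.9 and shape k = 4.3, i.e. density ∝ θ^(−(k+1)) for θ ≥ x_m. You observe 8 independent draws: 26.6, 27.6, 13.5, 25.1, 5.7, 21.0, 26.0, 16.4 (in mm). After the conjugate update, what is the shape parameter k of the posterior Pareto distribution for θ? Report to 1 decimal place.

12.3

A Pareto(scale x_m, shape k) prior on the upper bound θ of Uniform(0, θ) is conjugate: posterior is Pareto(max(x_m, max xᵢ), k + n).
Sample maximum = 27.6; prior scale x_m = 32.9 → posterior scale = max = 32.9.
Posterior shape = 4.3 + 8 = 12.3.
Posterior shape k = 12.3.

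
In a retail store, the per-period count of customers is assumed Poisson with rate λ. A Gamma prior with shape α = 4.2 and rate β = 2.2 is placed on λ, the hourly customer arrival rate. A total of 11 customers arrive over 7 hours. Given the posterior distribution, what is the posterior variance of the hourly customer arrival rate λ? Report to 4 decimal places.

0.1796

With a Gamma(shape α, rate β) prior, the Poisson likelihood is conjugate: the posterior is Gamma(α + ΣXᵢ, β + n).
Posterior: Gamma(α+S, β+n) = Gamma(4.2+11, 2.2+7) = Gamma(15.2, 9.2).
Var = α/β² = 15.2/9.2² = 0.1796.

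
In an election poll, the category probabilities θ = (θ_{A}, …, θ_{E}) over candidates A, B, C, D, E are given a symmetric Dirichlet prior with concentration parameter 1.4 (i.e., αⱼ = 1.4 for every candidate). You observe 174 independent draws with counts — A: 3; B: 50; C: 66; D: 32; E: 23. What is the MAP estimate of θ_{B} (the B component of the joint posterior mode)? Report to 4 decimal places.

The Dirichlet prior is conjugate to the Multinomial likelihood: each posterior αⱼ = prior αⱼ + observed count nⱼ.
Posterior concentration: (4.4, 51.4, 67.4, 33.4, 24.4), total = 181.0.
Joint mode component: (α_{B}−1)/(Σα−K) = 50.4/176.0 = 0.2864.

0.2864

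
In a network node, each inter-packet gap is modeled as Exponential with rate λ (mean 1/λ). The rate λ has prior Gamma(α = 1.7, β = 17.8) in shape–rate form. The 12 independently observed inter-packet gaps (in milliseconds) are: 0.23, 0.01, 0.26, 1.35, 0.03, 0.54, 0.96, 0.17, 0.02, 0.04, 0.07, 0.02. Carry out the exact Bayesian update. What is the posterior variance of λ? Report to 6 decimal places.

0.029638

With a Gamma(shape α, rate β) prior on the exponential rate λ, the posterior after n observations with total T = Σxᵢ is Gamma(α+n, β+T).
Sum of observations T = 3.70 milliseconds; n = 12.
Posterior: Gamma(1.7+12, 17.8+3.70) = Gamma(13.7, 21.50).
Var = α/β² = 0.029638.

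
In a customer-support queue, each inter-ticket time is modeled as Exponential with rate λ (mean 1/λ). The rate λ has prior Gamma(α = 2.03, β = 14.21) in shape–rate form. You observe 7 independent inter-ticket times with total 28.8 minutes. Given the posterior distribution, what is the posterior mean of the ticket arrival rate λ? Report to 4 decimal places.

With a Gamma(shape α, rate β) prior on the exponential rate λ, the posterior after n observations with total T = Σxᵢ is Gamma(α+n, β+T).
Posterior: Gamma(2.03+7, 14.21+28.8) = Gamma(9.03, 43.01).
Posterior mean of λ = α/β = 9.03/43.01 = 0.2100.

0.2100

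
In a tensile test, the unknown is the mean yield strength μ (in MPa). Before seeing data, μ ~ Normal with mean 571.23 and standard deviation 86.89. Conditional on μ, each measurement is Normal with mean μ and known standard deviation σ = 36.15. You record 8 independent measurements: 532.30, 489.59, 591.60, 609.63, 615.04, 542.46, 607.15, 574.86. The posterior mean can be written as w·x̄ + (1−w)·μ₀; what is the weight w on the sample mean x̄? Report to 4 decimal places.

0.9788

For Normal data with known variance σ², a Normal(μ₀, σ₀²) prior on μ is conjugate. Posterior precision = 1/σ₀² + n/σ²; posterior mean is the precision-weighted average of μ₀ and x̄.
σ₀² = 86.89² = 7549.8721, σ² = 36.15² = 1306.8225. Prior precision 1/σ₀² = 1/7549.8721; data precision n/σ² = 8/1306.8225.
w = (n/σ²)/(1/σ₀² + n/σ²) = n·σ₀²/(σ² + n·σ₀²) = 8·7549.8721/(1306.8225 + 8·7549.8721) = 60398.9768/61705.7993 = 0.9788.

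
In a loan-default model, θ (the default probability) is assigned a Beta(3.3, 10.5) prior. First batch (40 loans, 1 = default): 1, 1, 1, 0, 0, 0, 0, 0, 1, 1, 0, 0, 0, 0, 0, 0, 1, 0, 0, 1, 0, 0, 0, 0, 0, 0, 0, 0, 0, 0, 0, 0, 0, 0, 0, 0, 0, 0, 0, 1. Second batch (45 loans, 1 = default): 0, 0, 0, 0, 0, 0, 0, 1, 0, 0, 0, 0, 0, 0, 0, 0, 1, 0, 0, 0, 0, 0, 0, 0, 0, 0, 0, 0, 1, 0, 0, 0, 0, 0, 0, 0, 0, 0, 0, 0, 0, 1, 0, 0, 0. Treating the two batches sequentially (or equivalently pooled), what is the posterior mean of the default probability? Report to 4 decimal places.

The Beta prior is conjugate to a Binomial/Bernoulli likelihood; the update adds successes to α and failures to β.
After batch 1: Beta(3.3+8, 10.5+32) = Beta(11.3, 42.5).
After batch 2: Beta(11.3+4, 42.5+41) = Beta(15.3, 83.5).
Posterior mean = α/(α+β) = 15.3/98.8 = 0.1549.

0.1549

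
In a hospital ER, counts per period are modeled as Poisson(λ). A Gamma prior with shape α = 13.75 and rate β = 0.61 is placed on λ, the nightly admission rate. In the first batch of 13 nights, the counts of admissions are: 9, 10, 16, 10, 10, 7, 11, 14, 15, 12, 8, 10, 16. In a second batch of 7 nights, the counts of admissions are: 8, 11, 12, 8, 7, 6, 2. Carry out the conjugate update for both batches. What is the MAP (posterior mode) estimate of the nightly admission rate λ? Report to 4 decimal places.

With a Gamma(shape α, rate β) prior, the Poisson likelihood is conjugate: the posterior is Gamma(α + ΣXᵢ, β + n).
Batch 1: sum of counts S = 148 over n = 13 nights.
After batch 1: Gamma(α+S, β+n) = Gamma(13.75+148, 0.61+13) = Gamma(161.75, 13.61).
Batch 2: sum of counts S = 54 over n = 7 nights.
After batch 2: Gamma(α+S, β+n) = Gamma(161.75+54, 13.61+7) = Gamma(215.75, 20.61).
Mode of Gamma(α,β) for α≥1 is (α−1)/β = 214.75/20.61 = 10.4197.

10.4197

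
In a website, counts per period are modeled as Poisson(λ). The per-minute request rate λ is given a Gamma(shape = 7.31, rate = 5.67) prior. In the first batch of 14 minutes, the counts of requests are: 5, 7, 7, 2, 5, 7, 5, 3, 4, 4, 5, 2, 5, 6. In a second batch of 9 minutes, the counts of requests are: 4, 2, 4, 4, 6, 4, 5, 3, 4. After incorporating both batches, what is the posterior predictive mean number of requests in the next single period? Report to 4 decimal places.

3.8476

With a Gamma(shape α, rate β) prior, the Poisson likelihood is conjugate: the posterior is Gamma(α + ΣXᵢ, β + n).
Batch 1: sum of counts S = 67 over n = 14 minutes.
After batch 1: Gamma(α+S, β+n) = Gamma(7.31+67, 5.67+14) = Gamma(74.31, 19.67).
Batch 2: sum of counts S = 36 over n = 9 minutes.
After batch 2: Gamma(α+S, β+n) = Gamma(74.31+36, 19.67+9) = Gamma(110.31, 28.67).
The predictive distribution for one future period is NegBinom with mean α/β = 3.8476.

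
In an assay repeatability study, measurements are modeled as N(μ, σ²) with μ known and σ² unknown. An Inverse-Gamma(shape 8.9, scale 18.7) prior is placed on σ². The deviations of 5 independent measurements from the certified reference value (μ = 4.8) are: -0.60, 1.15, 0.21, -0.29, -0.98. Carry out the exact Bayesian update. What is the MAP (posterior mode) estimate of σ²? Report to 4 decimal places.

With known mean μ and an Inverse-Gamma(α, β) prior on σ², the Normal likelihood is conjugate: posterior is Inv-Gamma(α + n/2, β + Σ(xᵢ−μ)²/2).
Σ(xᵢ−μ)² = (-0.60)² + (1.15)² + (0.21)² + (-0.29)² + (-0.98)² = 2.7711.
Posterior: Inv-Gamma(8.9 + 5/2, 18.7 + 2.7711/2) = Inv-Gamma(11.40, 20.08555).
Mode = β/(α+1) = 20.08555/12.40 = 1.6198.

1.6198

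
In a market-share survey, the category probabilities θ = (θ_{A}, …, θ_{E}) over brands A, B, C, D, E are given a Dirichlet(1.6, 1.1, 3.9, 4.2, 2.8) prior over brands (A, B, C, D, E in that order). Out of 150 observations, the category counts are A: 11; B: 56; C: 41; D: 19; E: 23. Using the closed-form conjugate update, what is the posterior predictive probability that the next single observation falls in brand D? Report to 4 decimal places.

The Dirichlet prior is conjugate to the Multinomial likelihood: each posterior αⱼ = prior αⱼ + observed count nⱼ.
Posterior concentration: (12.6, 57.1, 44.9, 23.2, 25.8), total = 163.6.
P(next = D | data) = α_{D}/Σα = 0.1418.

0.1418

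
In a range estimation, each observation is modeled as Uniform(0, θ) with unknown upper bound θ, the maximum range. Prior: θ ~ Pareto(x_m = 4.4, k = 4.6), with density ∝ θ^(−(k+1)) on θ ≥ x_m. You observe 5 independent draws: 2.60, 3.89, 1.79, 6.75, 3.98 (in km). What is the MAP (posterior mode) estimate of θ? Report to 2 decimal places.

A Pareto(scale x_m, shape k) prior on the upper bound θ of Uniform(0, θ) is conjugate: posterior is Pareto(max(x_m, max xᵢ), k + n).
Sample maximum = 6.75; prior scale x_m = 4.4 → posterior scale = max = 6.75.
Posterior shape = 4.6 + 5 = 9.6.
The Pareto density is decreasing on [x_m, ∞), so the mode is x_m = 6.75.

6.75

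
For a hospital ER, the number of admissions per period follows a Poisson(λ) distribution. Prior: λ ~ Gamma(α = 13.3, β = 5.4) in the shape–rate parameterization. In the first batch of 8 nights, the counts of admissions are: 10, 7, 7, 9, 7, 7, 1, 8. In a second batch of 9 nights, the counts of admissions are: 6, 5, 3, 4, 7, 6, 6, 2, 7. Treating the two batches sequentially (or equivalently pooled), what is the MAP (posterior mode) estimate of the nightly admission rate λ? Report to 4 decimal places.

With a Gamma(shape α, rate β) prior, the Poisson likelihood is conjugate: the posterior is Gamma(α + ΣXᵢ, β + n).
Batch 1: sum of counts S = 56 over n = 8 nights.
After batch 1: Gamma(α+S, β+n) = Gamma(13.3+56, 5.4+8) = Gamma(69.3, 13.4).
Batch 2: sum of counts S = 46 over n = 9 nights.
After batch 2: Gamma(α+S, β+n) = Gamma(69.3+46, 13.4+9) = Gamma(115.3, 22.4).
Mode of Gamma(α,β) for α≥1 is (α−1)/β = 114.3/22.4 = 5.1027.

5.1027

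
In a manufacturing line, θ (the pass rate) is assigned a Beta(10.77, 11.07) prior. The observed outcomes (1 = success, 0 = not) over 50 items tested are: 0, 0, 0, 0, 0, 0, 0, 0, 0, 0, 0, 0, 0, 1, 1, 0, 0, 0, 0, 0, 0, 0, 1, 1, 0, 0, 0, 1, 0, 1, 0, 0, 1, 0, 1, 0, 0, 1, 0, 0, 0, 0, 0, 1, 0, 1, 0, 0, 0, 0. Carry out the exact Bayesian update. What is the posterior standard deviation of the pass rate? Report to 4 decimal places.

0.0538

The Beta prior is conjugate to a Binomial/Bernoulli likelihood; the update adds successes to α and failures to β.
Posterior: Beta(α+k, β+n−k) = Beta(10.77+11, 11.07+39) = Beta(21.77, 50.07).
Var = αβ/((α+β)²(α+β+1)) = 21.77·50.07/(71.84²·72.84) = 0.00289957; SD = √0.00289957 = 0.0538.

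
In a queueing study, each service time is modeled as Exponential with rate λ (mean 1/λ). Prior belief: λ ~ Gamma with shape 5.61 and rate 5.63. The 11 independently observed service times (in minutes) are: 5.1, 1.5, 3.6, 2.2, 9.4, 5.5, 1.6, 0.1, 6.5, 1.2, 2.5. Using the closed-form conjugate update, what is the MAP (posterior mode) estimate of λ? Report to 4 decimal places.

0.3482

With a Gamma(shape α, rate β) prior on the exponential rate λ, the posterior after n observations with total T = Σxᵢ is Gamma(α+n, β+T).
Sum of observations T = 39.2 minutes; n = 11.
Posterior: Gamma(5.61+11, 5.63+39.2) = Gamma(16.61, 44.83).
Mode = (α−1)/β = 0.3482.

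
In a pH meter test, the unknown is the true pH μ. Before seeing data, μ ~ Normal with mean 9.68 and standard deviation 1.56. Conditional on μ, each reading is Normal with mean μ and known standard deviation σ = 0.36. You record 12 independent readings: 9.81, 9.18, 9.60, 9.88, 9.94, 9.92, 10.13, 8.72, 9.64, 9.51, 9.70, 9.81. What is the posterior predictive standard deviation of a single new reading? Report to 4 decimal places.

0.3746

For Normal data with known variance σ², a Normal(μ₀, σ₀²) prior on μ is conjugate. Posterior precision = 1/σ₀² + n/σ²; posterior mean is the precision-weighted average of μ₀ and x̄.
σ₀² = 1.56² = 2.4336, σ² = 0.36² = 0.1296; σ² + n·σ₀² = 0.1296 + 12·2.4336 = 29.3328.
Posterior precision = 1/σ₀² + n/σ² = 1/2.4336 + 12/0.1296 = (σ² + n·σ₀²)/(σ₀²σ²) = 29.3328/(2.4336·0.1296); posterior variance σₙ² = σ₀²σ²/(σ² + n·σ₀²) = 2.4336·0.1296/29.3328 = 0.010752.
Predictive variance for one new observation = σₙ² + σ² = 2.4336·0.1296/29.3328 + 0.1296 = σ²·(σ₀² + 29.3328)/29.3328 = 0.1296·31.7664/29.3328 = 0.140352; SD = √(0.1296·31.7664/29.3328) = 0.3746.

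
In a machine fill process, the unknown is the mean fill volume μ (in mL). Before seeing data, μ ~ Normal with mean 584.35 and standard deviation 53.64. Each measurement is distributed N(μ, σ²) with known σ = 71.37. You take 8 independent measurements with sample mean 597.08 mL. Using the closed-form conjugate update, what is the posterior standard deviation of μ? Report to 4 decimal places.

For Normal data with known variance σ², a Normal(μ₀, σ₀²) prior on μ is conjugate. Posterior precision = 1/σ₀² + n/σ²; posterior mean is the precision-weighted average of μ₀ and x̄.
σ₀² = 53.64² = 2877.2496, σ² = 71.37² = 5093.6769; σ² + n·σ₀² = 5093.6769 + 8·2877.2496 = 28111.6737.
Posterior precision = 1/σ₀² + n/σ² = 1/2877.2496 + 8/5093.6769 = (σ² + n·σ₀²)/(σ₀²σ²) = 28111.6737/(2877.2496·5093.6769); posterior variance σₙ² = σ₀²σ²/(σ² + n·σ₀²) = 2877.2496·5093.6769/28111.6737 = 521.341418.
Posterior SD = √σₙ² = √(2877.2496·5093.6769/28111.6737) = 22.8329.

22.8329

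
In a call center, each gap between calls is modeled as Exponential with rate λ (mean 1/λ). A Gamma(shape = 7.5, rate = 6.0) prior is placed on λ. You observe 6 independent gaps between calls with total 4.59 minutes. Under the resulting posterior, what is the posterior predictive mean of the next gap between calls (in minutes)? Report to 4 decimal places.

0.8472

With a Gamma(shape α, rate β) prior on the exponential rate λ, the posterior after n observations with total T = Σxᵢ is Gamma(α+n, β+T).
Posterior: Gamma(7.5+6, 6.0+4.59) = Gamma(13.5, 10.59).
The predictive distribution for the next observation is Lomax; its mean is β/(α−1) = 10.59/12.5 = 0.8472.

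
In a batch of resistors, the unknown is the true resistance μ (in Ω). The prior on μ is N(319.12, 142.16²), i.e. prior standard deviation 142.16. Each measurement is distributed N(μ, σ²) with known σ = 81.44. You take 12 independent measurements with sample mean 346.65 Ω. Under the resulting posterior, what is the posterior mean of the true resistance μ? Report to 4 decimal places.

345.9171

For Normal data with known variance σ², a Normal(μ₀, σ₀²) prior on μ is conjugate. Posterior precision = 1/σ₀² + n/σ²; posterior mean is the precision-weighted average of μ₀ and x̄.
n·x̄ = 12·346.65 = 4159.8.
σ₀² = 142.16² = 20209.4656, σ² = 81.44² = 6632.4736; σ² + n·σ₀² = 6632.4736 + 12·20209.4656 = 249146.0608.
Posterior mean = (μ₀/σ₀² + n·x̄/σ²)/(1/σ₀² + n/σ²) = (σ²·μ₀ + σ₀²·n·x̄)/(σ² + n·σ₀²) = (6632.4736·319.12 + 20209.4656·4159.8)/249146.0608 = 86183889.978112/249146.0608 = 345.9171.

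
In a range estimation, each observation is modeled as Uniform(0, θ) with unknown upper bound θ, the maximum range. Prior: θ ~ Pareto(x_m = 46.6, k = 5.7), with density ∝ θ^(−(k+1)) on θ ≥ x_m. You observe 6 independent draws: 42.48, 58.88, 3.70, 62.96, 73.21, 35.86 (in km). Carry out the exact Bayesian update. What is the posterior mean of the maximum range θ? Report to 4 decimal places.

A Pareto(scale x_m, shape k) prior on the upper bound θ of Uniform(0, θ) is conjugate: posterior is Pareto(max(x_m, max xᵢ), k + n).
Sample maximum = 73.21; prior scale x_m = 46.6 → posterior scale = max = 73.21.
Posterior shape = 5.7 + 6 = 11.7.
E[θ|data] = k·x_m/(k−1) = 11.7·73.21/10.7 = 80.0521.

80.0521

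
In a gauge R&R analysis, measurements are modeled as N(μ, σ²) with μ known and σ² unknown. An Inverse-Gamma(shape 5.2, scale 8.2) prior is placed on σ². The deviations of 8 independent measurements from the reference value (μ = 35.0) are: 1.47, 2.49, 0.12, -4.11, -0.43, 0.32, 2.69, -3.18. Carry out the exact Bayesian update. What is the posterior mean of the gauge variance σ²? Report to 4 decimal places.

With known mean μ and an Inverse-Gamma(α, β) prior on σ², the Normal likelihood is conjugate: posterior is Inv-Gamma(α + n/2, β + Σ(xᵢ−μ)²/2).
Σ(xᵢ−μ)² = (1.47)² + (2.49)² + (0.12)² + (-4.11)² + (-0.43)² + (0.32)² + (2.69)² + (-3.18)² = 42.9033.
Posterior: Inv-Gamma(5.2 + 8/2, 8.2 + 42.9033/2) = Inv-Gamma(9.20, 29.65165).
E[σ²|data] = β/(α−1) = 29.65165/8.20 = 3.6161.

3.6161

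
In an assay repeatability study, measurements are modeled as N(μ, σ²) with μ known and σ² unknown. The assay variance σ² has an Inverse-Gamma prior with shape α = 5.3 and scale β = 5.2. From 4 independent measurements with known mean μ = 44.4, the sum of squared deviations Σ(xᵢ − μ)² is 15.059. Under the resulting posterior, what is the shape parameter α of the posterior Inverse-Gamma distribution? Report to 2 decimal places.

7.30

With known mean μ and an Inverse-Gamma(α, β) prior on σ², the Normal likelihood is conjugate: posterior is Inv-Gamma(α + n/2, β + Σ(xᵢ−μ)²/2).
Posterior: Inv-Gamma(5.3 + 4/2, 5.2 + 15.059/2) = Inv-Gamma(7.30, 12.7295).
Posterior α = 7.30.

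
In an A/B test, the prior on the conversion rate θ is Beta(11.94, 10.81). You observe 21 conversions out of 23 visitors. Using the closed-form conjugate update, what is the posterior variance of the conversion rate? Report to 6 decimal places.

The Beta prior is conjugate to a Binomial/Bernoulli likelihood; the update adds successes to α and failures to β.
Posterior: Beta(α+k, β+n−k) = Beta(11.94+21, 10.81+2) = Beta(32.94, 12.81).
Var = αβ/((α+β)²(α+β+1)) = 32.94·12.81/(45.75²·46.75) = 0.004312.

0.004312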